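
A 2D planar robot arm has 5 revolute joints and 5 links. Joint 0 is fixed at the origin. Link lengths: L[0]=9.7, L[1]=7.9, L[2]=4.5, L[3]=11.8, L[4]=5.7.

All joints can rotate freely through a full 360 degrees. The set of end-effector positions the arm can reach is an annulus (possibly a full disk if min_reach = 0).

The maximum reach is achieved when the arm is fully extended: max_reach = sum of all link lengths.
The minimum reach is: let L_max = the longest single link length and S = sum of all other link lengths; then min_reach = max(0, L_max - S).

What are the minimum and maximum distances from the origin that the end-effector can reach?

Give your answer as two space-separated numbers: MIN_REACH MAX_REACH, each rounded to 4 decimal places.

Link lengths: [9.7, 7.9, 4.5, 11.8, 5.7]
max_reach = 9.7 + 7.9 + 4.5 + 11.8 + 5.7 = 39.6
L_max = max([9.7, 7.9, 4.5, 11.8, 5.7]) = 11.8
S (sum of others) = 39.6 - 11.8 = 27.8
min_reach = max(0, 11.8 - 27.8) = max(0, -16) = 0

Answer: 0.0000 39.6000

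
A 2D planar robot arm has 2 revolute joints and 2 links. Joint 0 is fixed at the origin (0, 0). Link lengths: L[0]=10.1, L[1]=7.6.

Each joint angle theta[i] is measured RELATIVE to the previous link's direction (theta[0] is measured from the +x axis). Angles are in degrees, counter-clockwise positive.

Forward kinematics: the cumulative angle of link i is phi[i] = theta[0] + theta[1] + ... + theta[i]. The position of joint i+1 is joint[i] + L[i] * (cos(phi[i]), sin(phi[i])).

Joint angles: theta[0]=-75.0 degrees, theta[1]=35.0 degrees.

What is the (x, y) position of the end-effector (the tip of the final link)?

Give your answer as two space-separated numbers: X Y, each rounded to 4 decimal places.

Answer: 8.4360 -14.6410

Derivation:
joint[0] = (0.0000, 0.0000)  (base)
link 0: phi[0] = -75 = -75 deg
  cos(-75 deg) = 0.2588, sin(-75 deg) = -0.9659
  joint[1] = (0.0000, 0.0000) + 10.1 * (0.2588, -0.9659) = (0.0000 + 2.6141, 0.0000 + -9.7559) = (2.6141, -9.7559)
link 1: phi[1] = -75 + 35 = -40 deg
  cos(-40 deg) = 0.7660, sin(-40 deg) = -0.6428
  joint[2] = (2.6141, -9.7559) + 7.6 * (0.7660, -0.6428) = (2.6141 + 5.8219, -9.7559 + -4.8852) = (8.4360, -14.6410)
End effector: (8.4360, -14.6410)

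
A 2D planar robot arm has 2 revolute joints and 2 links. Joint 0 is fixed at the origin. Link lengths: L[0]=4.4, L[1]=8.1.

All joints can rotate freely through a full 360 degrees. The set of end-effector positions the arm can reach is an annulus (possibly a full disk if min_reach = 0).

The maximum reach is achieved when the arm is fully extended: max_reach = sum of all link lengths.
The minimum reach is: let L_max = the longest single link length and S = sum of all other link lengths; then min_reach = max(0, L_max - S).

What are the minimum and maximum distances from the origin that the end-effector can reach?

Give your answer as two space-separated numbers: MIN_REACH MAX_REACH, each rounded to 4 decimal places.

Answer: 3.7000 12.5000

Derivation:
Link lengths: [4.4, 8.1]
max_reach = 4.4 + 8.1 = 12.5
L_max = max([4.4, 8.1]) = 8.1
S (sum of others) = 12.5 - 8.1 = 4.4
min_reach = max(0, 8.1 - 4.4) = max(0, 3.7) = 3.7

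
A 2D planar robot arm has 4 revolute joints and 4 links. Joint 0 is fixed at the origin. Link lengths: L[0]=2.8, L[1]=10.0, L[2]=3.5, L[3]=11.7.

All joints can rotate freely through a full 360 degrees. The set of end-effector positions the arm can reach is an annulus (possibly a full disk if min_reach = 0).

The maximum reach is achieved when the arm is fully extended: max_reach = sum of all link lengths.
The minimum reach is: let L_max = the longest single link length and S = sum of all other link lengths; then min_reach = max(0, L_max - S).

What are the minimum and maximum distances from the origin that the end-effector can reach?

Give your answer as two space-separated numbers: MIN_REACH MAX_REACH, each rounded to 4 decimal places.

Answer: 0.0000 28.0000

Derivation:
Link lengths: [2.8, 10.0, 3.5, 11.7]
max_reach = 2.8 + 10 + 3.5 + 11.7 = 28
L_max = max([2.8, 10.0, 3.5, 11.7]) = 11.7
S (sum of others) = 28 - 11.7 = 16.3
min_reach = max(0, 11.7 - 16.3) = max(0, -4.6) = 0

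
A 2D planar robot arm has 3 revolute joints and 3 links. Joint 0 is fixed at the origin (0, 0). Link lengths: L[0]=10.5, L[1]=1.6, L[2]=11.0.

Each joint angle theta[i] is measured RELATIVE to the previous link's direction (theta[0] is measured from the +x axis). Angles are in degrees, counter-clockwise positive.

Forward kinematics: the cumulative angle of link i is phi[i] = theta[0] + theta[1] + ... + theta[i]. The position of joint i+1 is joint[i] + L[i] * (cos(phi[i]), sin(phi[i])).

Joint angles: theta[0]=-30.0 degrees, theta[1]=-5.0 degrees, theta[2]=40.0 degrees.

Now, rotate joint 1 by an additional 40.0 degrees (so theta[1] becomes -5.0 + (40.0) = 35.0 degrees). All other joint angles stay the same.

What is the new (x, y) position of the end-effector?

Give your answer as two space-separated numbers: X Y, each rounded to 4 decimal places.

Answer: 18.4654 2.6676

Derivation:
joint[0] = (0.0000, 0.0000)  (base)
link 0: phi[0] = -30 = -30 deg
  cos(-30 deg) = 0.8660, sin(-30 deg) = -0.5000
  joint[1] = (0.0000, 0.0000) + 10.5 * (0.8660, -0.5000) = (0.0000 + 9.0933, 0.0000 + -5.2500) = (9.0933, -5.2500)
link 1: phi[1] = -30 + 35 = 5 deg
  cos(5 deg) = 0.9962, sin(5 deg) = 0.0872
  joint[2] = (9.0933, -5.2500) + 1.6 * (0.9962, 0.0872) = (9.0933 + 1.5939, -5.2500 + 0.1394) = (10.6872, -5.1106)
link 2: phi[2] = -30 + 35 + 40 = 45 deg
  cos(45 deg) = 0.7071, sin(45 deg) = 0.7071
  joint[3] = (10.6872, -5.1106) + 11 * (0.7071, 0.7071) = (10.6872 + 7.7782, -5.1106 + 7.7782) = (18.4654, 2.6676)
End effector: (18.4654, 2.6676)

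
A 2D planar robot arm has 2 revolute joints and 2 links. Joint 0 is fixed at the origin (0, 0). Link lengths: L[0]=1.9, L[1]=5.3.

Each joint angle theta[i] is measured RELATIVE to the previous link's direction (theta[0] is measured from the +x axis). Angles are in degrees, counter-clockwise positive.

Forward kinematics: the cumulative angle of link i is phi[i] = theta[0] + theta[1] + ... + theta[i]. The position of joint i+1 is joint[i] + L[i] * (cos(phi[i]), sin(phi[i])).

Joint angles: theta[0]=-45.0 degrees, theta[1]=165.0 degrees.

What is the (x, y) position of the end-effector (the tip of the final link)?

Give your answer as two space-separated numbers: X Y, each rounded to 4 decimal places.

Answer: -1.3065 3.2464

Derivation:
joint[0] = (0.0000, 0.0000)  (base)
link 0: phi[0] = -45 = -45 deg
  cos(-45 deg) = 0.7071, sin(-45 deg) = -0.7071
  joint[1] = (0.0000, 0.0000) + 1.9 * (0.7071, -0.7071) = (0.0000 + 1.3435, 0.0000 + -1.3435) = (1.3435, -1.3435)
link 1: phi[1] = -45 + 165 = 120 deg
  cos(120 deg) = -0.5000, sin(120 deg) = 0.8660
  joint[2] = (1.3435, -1.3435) + 5.3 * (-0.5000, 0.8660) = (1.3435 + -2.6500, -1.3435 + 4.5899) = (-1.3065, 3.2464)
End effector: (-1.3065, 3.2464)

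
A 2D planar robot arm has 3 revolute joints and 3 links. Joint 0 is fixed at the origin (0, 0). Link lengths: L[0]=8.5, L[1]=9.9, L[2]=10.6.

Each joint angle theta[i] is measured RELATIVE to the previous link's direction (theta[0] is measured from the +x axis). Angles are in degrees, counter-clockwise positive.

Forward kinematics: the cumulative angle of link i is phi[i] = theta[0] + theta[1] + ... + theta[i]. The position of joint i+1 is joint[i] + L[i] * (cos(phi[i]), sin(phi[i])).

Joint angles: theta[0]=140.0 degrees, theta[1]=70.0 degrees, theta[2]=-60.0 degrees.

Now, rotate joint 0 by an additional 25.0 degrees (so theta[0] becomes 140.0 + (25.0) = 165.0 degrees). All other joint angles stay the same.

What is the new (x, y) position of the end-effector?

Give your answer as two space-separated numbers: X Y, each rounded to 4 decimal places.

Answer: -24.4484 -4.9858

Derivation:
joint[0] = (0.0000, 0.0000)  (base)
link 0: phi[0] = 165 = 165 deg
  cos(165 deg) = -0.9659, sin(165 deg) = 0.2588
  joint[1] = (0.0000, 0.0000) + 8.5 * (-0.9659, 0.2588) = (0.0000 + -8.2104, 0.0000 + 2.2000) = (-8.2104, 2.2000)
link 1: phi[1] = 165 + 70 = 235 deg
  cos(235 deg) = -0.5736, sin(235 deg) = -0.8192
  joint[2] = (-8.2104, 2.2000) + 9.9 * (-0.5736, -0.8192) = (-8.2104 + -5.6784, 2.2000 + -8.1096) = (-13.8888, -5.9096)
link 2: phi[2] = 165 + 70 + -60 = 175 deg
  cos(175 deg) = -0.9962, sin(175 deg) = 0.0872
  joint[3] = (-13.8888, -5.9096) + 10.6 * (-0.9962, 0.0872) = (-13.8888 + -10.5597, -5.9096 + 0.9239) = (-24.4484, -4.9858)
End effector: (-24.4484, -4.9858)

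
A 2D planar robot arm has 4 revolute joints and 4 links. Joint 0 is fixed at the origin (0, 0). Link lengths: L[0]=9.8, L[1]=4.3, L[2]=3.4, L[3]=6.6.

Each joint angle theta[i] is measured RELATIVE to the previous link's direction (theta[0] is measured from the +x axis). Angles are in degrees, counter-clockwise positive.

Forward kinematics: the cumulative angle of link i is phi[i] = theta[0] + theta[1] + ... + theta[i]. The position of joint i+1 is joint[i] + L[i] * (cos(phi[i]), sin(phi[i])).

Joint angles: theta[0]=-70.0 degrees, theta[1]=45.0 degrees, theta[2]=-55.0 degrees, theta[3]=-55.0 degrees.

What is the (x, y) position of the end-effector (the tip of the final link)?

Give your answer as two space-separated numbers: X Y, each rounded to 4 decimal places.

joint[0] = (0.0000, 0.0000)  (base)
link 0: phi[0] = -70 = -70 deg
  cos(-70 deg) = 0.3420, sin(-70 deg) = -0.9397
  joint[1] = (0.0000, 0.0000) + 9.8 * (0.3420, -0.9397) = (0.0000 + 3.3518, 0.0000 + -9.2090) = (3.3518, -9.2090)
link 1: phi[1] = -70 + 45 = -25 deg
  cos(-25 deg) = 0.9063, sin(-25 deg) = -0.4226
  joint[2] = (3.3518, -9.2090) + 4.3 * (0.9063, -0.4226) = (3.3518 + 3.8971, -9.2090 + -1.8173) = (7.2489, -11.0262)
link 2: phi[2] = -70 + 45 + -55 = -80 deg
  cos(-80 deg) = 0.1736, sin(-80 deg) = -0.9848
  joint[3] = (7.2489, -11.0262) + 3.4 * (0.1736, -0.9848) = (7.2489 + 0.5904, -11.0262 + -3.3483) = (7.8393, -14.3746)
link 3: phi[3] = -70 + 45 + -55 + -55 = -135 deg
  cos(-135 deg) = -0.7071, sin(-135 deg) = -0.7071
  joint[4] = (7.8393, -14.3746) + 6.6 * (-0.7071, -0.7071) = (7.8393 + -4.6669, -14.3746 + -4.6669) = (3.1724, -19.0415)
End effector: (3.1724, -19.0415)

Answer: 3.1724 -19.0415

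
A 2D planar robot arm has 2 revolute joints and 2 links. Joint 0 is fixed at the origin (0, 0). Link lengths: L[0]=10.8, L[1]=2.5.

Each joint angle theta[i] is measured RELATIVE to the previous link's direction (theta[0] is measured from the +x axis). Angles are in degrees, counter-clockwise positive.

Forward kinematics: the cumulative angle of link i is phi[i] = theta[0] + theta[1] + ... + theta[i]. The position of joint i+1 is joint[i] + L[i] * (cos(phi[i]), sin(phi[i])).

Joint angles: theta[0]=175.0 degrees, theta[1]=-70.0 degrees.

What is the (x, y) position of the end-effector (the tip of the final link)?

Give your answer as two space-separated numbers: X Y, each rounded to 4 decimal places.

joint[0] = (0.0000, 0.0000)  (base)
link 0: phi[0] = 175 = 175 deg
  cos(175 deg) = -0.9962, sin(175 deg) = 0.0872
  joint[1] = (0.0000, 0.0000) + 10.8 * (-0.9962, 0.0872) = (0.0000 + -10.7589, 0.0000 + 0.9413) = (-10.7589, 0.9413)
link 1: phi[1] = 175 + -70 = 105 deg
  cos(105 deg) = -0.2588, sin(105 deg) = 0.9659
  joint[2] = (-10.7589, 0.9413) + 2.5 * (-0.2588, 0.9659) = (-10.7589 + -0.6470, 0.9413 + 2.4148) = (-11.4060, 3.3561)
End effector: (-11.4060, 3.3561)

Answer: -11.4060 3.3561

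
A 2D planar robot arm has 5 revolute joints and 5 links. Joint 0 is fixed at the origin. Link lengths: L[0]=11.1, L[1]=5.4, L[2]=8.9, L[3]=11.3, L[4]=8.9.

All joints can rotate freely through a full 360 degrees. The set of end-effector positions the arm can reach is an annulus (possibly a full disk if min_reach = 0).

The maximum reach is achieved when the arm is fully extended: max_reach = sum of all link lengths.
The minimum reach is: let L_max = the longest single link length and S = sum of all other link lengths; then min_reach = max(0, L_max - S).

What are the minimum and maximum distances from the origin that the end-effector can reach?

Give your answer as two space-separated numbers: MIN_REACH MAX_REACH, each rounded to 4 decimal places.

Answer: 0.0000 45.6000

Derivation:
Link lengths: [11.1, 5.4, 8.9, 11.3, 8.9]
max_reach = 11.1 + 5.4 + 8.9 + 11.3 + 8.9 = 45.6
L_max = max([11.1, 5.4, 8.9, 11.3, 8.9]) = 11.3
S (sum of others) = 45.6 - 11.3 = 34.3
min_reach = max(0, 11.3 - 34.3) = max(0, -23) = 0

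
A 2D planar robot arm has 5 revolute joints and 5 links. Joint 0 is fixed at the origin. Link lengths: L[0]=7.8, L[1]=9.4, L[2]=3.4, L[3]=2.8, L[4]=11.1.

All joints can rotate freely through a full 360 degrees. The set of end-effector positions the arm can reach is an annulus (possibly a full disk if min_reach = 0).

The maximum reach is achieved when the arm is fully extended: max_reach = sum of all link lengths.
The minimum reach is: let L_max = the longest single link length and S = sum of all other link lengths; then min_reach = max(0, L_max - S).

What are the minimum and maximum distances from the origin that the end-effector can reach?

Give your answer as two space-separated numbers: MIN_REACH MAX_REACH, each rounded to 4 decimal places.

Link lengths: [7.8, 9.4, 3.4, 2.8, 11.1]
max_reach = 7.8 + 9.4 + 3.4 + 2.8 + 11.1 = 34.5
L_max = max([7.8, 9.4, 3.4, 2.8, 11.1]) = 11.1
S (sum of others) = 34.5 - 11.1 = 23.4
min_reach = max(0, 11.1 - 23.4) = max(0, -12.3) = 0

Answer: 0.0000 34.5000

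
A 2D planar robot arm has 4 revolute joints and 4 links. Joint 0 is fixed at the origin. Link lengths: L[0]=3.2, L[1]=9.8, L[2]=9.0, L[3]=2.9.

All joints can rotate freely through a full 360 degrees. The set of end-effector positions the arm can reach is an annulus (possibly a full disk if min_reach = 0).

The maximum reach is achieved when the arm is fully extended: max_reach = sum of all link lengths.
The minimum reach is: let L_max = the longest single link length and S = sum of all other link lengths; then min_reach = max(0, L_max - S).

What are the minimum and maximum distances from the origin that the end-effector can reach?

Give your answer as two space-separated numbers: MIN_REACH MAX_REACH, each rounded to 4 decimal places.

Link lengths: [3.2, 9.8, 9.0, 2.9]
max_reach = 3.2 + 9.8 + 9 + 2.9 = 24.9
L_max = max([3.2, 9.8, 9.0, 2.9]) = 9.8
S (sum of others) = 24.9 - 9.8 = 15.1
min_reach = max(0, 9.8 - 15.1) = max(0, -5.3) = 0

Answer: 0.0000 24.9000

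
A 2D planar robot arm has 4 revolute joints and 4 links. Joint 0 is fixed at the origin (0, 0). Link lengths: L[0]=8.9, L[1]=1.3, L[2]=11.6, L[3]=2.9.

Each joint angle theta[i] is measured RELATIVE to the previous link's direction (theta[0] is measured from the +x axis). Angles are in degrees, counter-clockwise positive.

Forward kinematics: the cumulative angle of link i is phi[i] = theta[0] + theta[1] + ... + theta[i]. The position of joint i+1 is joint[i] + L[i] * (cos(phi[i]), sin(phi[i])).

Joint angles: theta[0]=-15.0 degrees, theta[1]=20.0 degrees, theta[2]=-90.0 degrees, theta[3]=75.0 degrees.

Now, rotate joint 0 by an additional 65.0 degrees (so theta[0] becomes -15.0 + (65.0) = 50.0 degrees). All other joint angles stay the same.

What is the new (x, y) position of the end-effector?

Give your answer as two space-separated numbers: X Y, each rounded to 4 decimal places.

joint[0] = (0.0000, 0.0000)  (base)
link 0: phi[0] = 50 = 50 deg
  cos(50 deg) = 0.6428, sin(50 deg) = 0.7660
  joint[1] = (0.0000, 0.0000) + 8.9 * (0.6428, 0.7660) = (0.0000 + 5.7208, 0.0000 + 6.8178) = (5.7208, 6.8178)
link 1: phi[1] = 50 + 20 = 70 deg
  cos(70 deg) = 0.3420, sin(70 deg) = 0.9397
  joint[2] = (5.7208, 6.8178) + 1.3 * (0.3420, 0.9397) = (5.7208 + 0.4446, 6.8178 + 1.2216) = (6.1654, 8.0394)
link 2: phi[2] = 50 + 20 + -90 = -20 deg
  cos(-20 deg) = 0.9397, sin(-20 deg) = -0.3420
  joint[3] = (6.1654, 8.0394) + 11.6 * (0.9397, -0.3420) = (6.1654 + 10.9004, 8.0394 + -3.9674) = (17.0659, 4.0720)
link 3: phi[3] = 50 + 20 + -90 + 75 = 55 deg
  cos(55 deg) = 0.5736, sin(55 deg) = 0.8192
  joint[4] = (17.0659, 4.0720) + 2.9 * (0.5736, 0.8192) = (17.0659 + 1.6634, 4.0720 + 2.3755) = (18.7292, 6.4475)
End effector: (18.7292, 6.4475)

Answer: 18.7292 6.4475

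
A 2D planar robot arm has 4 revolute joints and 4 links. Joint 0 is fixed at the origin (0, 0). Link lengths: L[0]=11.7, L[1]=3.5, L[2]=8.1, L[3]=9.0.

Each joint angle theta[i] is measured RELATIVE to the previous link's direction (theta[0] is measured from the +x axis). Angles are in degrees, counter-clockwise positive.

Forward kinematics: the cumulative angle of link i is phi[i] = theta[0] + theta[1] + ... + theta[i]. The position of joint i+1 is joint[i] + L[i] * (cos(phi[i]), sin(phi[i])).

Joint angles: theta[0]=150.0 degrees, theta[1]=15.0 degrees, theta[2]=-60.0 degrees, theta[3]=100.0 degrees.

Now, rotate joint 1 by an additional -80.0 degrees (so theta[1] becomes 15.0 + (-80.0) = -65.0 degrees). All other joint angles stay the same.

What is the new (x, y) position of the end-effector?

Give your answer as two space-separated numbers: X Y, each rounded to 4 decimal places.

joint[0] = (0.0000, 0.0000)  (base)
link 0: phi[0] = 150 = 150 deg
  cos(150 deg) = -0.8660, sin(150 deg) = 0.5000
  joint[1] = (0.0000, 0.0000) + 11.7 * (-0.8660, 0.5000) = (0.0000 + -10.1325, 0.0000 + 5.8500) = (-10.1325, 5.8500)
link 1: phi[1] = 150 + -65 = 85 deg
  cos(85 deg) = 0.0872, sin(85 deg) = 0.9962
  joint[2] = (-10.1325, 5.8500) + 3.5 * (0.0872, 0.9962) = (-10.1325 + 0.3050, 5.8500 + 3.4867) = (-9.8275, 9.3367)
link 2: phi[2] = 150 + -65 + -60 = 25 deg
  cos(25 deg) = 0.9063, sin(25 deg) = 0.4226
  joint[3] = (-9.8275, 9.3367) + 8.1 * (0.9063, 0.4226) = (-9.8275 + 7.3411, 9.3367 + 3.4232) = (-2.4864, 12.7599)
link 3: phi[3] = 150 + -65 + -60 + 100 = 125 deg
  cos(125 deg) = -0.5736, sin(125 deg) = 0.8192
  joint[4] = (-2.4864, 12.7599) + 9 * (-0.5736, 0.8192) = (-2.4864 + -5.1622, 12.7599 + 7.3724) = (-7.6485, 20.1323)
End effector: (-7.6485, 20.1323)

Answer: -7.6485 20.1323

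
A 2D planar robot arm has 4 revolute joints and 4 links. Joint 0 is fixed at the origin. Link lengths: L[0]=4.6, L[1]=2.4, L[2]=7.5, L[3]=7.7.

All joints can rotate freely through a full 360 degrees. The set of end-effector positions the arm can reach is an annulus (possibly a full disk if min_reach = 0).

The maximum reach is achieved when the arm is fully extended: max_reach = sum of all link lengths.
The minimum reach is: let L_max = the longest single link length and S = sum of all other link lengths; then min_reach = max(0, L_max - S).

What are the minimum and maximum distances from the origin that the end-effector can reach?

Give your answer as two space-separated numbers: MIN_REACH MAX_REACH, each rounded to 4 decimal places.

Link lengths: [4.6, 2.4, 7.5, 7.7]
max_reach = 4.6 + 2.4 + 7.5 + 7.7 = 22.2
L_max = max([4.6, 2.4, 7.5, 7.7]) = 7.7
S (sum of others) = 22.2 - 7.7 = 14.5
min_reach = max(0, 7.7 - 14.5) = max(0, -6.8) = 0

Answer: 0.0000 22.2000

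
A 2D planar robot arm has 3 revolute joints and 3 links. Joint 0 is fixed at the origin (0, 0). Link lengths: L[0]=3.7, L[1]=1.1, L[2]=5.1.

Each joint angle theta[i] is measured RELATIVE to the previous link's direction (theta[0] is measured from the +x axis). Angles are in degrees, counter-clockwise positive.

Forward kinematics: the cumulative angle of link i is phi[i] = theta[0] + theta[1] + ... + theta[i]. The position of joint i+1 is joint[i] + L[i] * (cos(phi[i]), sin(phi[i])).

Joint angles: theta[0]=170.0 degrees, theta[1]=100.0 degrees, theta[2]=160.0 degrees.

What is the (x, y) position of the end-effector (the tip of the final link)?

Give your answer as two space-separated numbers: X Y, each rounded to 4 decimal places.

joint[0] = (0.0000, 0.0000)  (base)
link 0: phi[0] = 170 = 170 deg
  cos(170 deg) = -0.9848, sin(170 deg) = 0.1736
  joint[1] = (0.0000, 0.0000) + 3.7 * (-0.9848, 0.1736) = (0.0000 + -3.6438, 0.0000 + 0.6425) = (-3.6438, 0.6425)
link 1: phi[1] = 170 + 100 = 270 deg
  cos(270 deg) = -0.0000, sin(270 deg) = -1.0000
  joint[2] = (-3.6438, 0.6425) + 1.1 * (-0.0000, -1.0000) = (-3.6438 + -0.0000, 0.6425 + -1.1000) = (-3.6438, -0.4575)
link 2: phi[2] = 170 + 100 + 160 = 430 deg
  cos(430 deg) = 0.3420, sin(430 deg) = 0.9397
  joint[3] = (-3.6438, -0.4575) + 5.1 * (0.3420, 0.9397) = (-3.6438 + 1.7443, -0.4575 + 4.7924) = (-1.8995, 4.3349)
End effector: (-1.8995, 4.3349)

Answer: -1.8995 4.3349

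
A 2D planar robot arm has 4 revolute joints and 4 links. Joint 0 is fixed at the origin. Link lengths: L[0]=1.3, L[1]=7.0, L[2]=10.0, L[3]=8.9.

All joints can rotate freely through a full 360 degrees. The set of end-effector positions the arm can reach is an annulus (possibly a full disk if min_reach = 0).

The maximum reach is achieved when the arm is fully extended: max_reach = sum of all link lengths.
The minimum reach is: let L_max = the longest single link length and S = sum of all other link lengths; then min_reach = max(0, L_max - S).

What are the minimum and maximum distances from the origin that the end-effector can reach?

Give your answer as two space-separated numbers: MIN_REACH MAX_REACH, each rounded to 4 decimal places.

Link lengths: [1.3, 7.0, 10.0, 8.9]
max_reach = 1.3 + 7 + 10 + 8.9 = 27.2
L_max = max([1.3, 7.0, 10.0, 8.9]) = 10
S (sum of others) = 27.2 - 10 = 17.2
min_reach = max(0, 10 - 17.2) = max(0, -7.2) = 0

Answer: 0.0000 27.2000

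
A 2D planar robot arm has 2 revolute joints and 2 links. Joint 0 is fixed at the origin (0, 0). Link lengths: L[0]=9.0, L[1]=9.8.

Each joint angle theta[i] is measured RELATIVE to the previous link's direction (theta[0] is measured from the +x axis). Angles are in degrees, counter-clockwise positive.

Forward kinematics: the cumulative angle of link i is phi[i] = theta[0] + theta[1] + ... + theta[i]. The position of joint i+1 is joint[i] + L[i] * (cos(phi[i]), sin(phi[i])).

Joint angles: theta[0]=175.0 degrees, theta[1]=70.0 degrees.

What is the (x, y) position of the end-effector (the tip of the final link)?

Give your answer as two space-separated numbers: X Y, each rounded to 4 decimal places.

joint[0] = (0.0000, 0.0000)  (base)
link 0: phi[0] = 175 = 175 deg
  cos(175 deg) = -0.9962, sin(175 deg) = 0.0872
  joint[1] = (0.0000, 0.0000) + 9 * (-0.9962, 0.0872) = (0.0000 + -8.9658, 0.0000 + 0.7844) = (-8.9658, 0.7844)
link 1: phi[1] = 175 + 70 = 245 deg
  cos(245 deg) = -0.4226, sin(245 deg) = -0.9063
  joint[2] = (-8.9658, 0.7844) + 9.8 * (-0.4226, -0.9063) = (-8.9658 + -4.1417, 0.7844 + -8.8818) = (-13.1074, -8.0974)
End effector: (-13.1074, -8.0974)

Answer: -13.1074 -8.0974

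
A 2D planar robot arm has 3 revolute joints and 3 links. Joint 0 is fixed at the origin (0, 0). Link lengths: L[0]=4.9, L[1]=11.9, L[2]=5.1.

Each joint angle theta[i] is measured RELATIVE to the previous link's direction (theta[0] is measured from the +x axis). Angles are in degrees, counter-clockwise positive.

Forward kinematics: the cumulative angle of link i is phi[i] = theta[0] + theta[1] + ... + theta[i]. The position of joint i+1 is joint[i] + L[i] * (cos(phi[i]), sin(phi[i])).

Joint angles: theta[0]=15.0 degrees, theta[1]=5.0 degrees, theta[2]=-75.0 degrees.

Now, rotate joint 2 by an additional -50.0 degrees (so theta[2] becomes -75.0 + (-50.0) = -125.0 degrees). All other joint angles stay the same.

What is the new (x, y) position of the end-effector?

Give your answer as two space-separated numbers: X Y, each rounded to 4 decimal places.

Answer: 14.5954 0.4120

Derivation:
joint[0] = (0.0000, 0.0000)  (base)
link 0: phi[0] = 15 = 15 deg
  cos(15 deg) = 0.9659, sin(15 deg) = 0.2588
  joint[1] = (0.0000, 0.0000) + 4.9 * (0.9659, 0.2588) = (0.0000 + 4.7330, 0.0000 + 1.2682) = (4.7330, 1.2682)
link 1: phi[1] = 15 + 5 = 20 deg
  cos(20 deg) = 0.9397, sin(20 deg) = 0.3420
  joint[2] = (4.7330, 1.2682) + 11.9 * (0.9397, 0.3420) = (4.7330 + 11.1823, 1.2682 + 4.0700) = (15.9154, 5.3383)
link 2: phi[2] = 15 + 5 + -125 = -105 deg
  cos(-105 deg) = -0.2588, sin(-105 deg) = -0.9659
  joint[3] = (15.9154, 5.3383) + 5.1 * (-0.2588, -0.9659) = (15.9154 + -1.3200, 5.3383 + -4.9262) = (14.5954, 0.4120)
End effector: (14.5954, 0.4120)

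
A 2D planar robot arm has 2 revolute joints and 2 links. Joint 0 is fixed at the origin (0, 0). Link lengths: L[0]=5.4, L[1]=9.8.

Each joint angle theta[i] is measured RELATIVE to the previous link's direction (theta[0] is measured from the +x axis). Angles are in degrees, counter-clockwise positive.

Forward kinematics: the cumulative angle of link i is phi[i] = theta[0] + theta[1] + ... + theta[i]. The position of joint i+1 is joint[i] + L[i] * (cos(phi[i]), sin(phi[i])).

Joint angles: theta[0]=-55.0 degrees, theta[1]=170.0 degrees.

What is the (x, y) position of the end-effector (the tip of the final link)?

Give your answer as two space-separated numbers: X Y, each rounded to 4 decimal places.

joint[0] = (0.0000, 0.0000)  (base)
link 0: phi[0] = -55 = -55 deg
  cos(-55 deg) = 0.5736, sin(-55 deg) = -0.8192
  joint[1] = (0.0000, 0.0000) + 5.4 * (0.5736, -0.8192) = (0.0000 + 3.0973, 0.0000 + -4.4234) = (3.0973, -4.4234)
link 1: phi[1] = -55 + 170 = 115 deg
  cos(115 deg) = -0.4226, sin(115 deg) = 0.9063
  joint[2] = (3.0973, -4.4234) + 9.8 * (-0.4226, 0.9063) = (3.0973 + -4.1417, -4.4234 + 8.8818) = (-1.0443, 4.4584)
End effector: (-1.0443, 4.4584)

Answer: -1.0443 4.4584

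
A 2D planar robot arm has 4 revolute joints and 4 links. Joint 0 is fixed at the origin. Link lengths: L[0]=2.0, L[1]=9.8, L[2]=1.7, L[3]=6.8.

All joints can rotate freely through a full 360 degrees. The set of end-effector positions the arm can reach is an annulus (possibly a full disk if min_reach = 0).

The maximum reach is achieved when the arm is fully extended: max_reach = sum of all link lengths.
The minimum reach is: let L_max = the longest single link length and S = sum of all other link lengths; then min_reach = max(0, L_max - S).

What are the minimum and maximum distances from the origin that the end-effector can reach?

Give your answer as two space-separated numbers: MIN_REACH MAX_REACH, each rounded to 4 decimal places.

Answer: 0.0000 20.3000

Derivation:
Link lengths: [2.0, 9.8, 1.7, 6.8]
max_reach = 2 + 9.8 + 1.7 + 6.8 = 20.3
L_max = max([2.0, 9.8, 1.7, 6.8]) = 9.8
S (sum of others) = 20.3 - 9.8 = 10.5
min_reach = max(0, 9.8 - 10.5) = max(0, -0.7) = 0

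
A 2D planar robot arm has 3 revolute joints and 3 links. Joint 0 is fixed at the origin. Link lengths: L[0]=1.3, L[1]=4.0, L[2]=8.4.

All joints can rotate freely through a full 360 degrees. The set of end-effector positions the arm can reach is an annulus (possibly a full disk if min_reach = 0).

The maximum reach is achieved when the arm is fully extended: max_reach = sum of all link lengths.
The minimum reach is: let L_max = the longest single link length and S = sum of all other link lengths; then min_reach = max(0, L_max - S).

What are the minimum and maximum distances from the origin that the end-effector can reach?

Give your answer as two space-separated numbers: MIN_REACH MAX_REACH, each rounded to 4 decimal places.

Link lengths: [1.3, 4.0, 8.4]
max_reach = 1.3 + 4 + 8.4 = 13.7
L_max = max([1.3, 4.0, 8.4]) = 8.4
S (sum of others) = 13.7 - 8.4 = 5.3
min_reach = max(0, 8.4 - 5.3) = max(0, 3.1) = 3.1

Answer: 3.1000 13.7000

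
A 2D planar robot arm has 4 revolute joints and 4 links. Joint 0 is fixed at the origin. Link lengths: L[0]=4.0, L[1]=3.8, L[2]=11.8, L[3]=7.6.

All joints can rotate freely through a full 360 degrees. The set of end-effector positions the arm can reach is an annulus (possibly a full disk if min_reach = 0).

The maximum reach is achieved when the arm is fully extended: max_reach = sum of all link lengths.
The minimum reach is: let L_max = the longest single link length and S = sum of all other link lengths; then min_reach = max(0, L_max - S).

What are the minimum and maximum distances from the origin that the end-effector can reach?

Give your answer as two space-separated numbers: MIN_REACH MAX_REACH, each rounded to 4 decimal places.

Answer: 0.0000 27.2000

Derivation:
Link lengths: [4.0, 3.8, 11.8, 7.6]
max_reach = 4 + 3.8 + 11.8 + 7.6 = 27.2
L_max = max([4.0, 3.8, 11.8, 7.6]) = 11.8
S (sum of others) = 27.2 - 11.8 = 15.4
min_reach = max(0, 11.8 - 15.4) = max(0, -3.6) = 0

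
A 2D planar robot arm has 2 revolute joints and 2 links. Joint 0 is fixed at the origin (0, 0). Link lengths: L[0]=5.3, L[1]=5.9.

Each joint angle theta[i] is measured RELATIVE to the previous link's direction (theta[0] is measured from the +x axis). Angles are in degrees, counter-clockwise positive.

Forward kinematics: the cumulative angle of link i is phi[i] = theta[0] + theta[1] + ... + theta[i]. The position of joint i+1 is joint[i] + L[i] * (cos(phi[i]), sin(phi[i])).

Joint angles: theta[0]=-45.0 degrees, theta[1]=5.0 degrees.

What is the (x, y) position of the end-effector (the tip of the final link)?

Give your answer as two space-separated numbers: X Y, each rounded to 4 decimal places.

joint[0] = (0.0000, 0.0000)  (base)
link 0: phi[0] = -45 = -45 deg
  cos(-45 deg) = 0.7071, sin(-45 deg) = -0.7071
  joint[1] = (0.0000, 0.0000) + 5.3 * (0.7071, -0.7071) = (0.0000 + 3.7477, 0.0000 + -3.7477) = (3.7477, -3.7477)
link 1: phi[1] = -45 + 5 = -40 deg
  cos(-40 deg) = 0.7660, sin(-40 deg) = -0.6428
  joint[2] = (3.7477, -3.7477) + 5.9 * (0.7660, -0.6428) = (3.7477 + 4.5197, -3.7477 + -3.7924) = (8.2673, -7.5401)
End effector: (8.2673, -7.5401)

Answer: 8.2673 -7.5401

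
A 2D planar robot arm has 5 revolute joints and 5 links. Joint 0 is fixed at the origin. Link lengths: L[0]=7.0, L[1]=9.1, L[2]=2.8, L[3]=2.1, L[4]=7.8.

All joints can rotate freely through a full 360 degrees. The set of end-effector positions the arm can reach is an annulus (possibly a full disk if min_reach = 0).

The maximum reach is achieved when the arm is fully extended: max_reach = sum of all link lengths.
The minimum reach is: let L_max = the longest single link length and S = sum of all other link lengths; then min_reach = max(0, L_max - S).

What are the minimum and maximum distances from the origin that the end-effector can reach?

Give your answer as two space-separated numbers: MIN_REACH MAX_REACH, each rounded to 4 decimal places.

Answer: 0.0000 28.8000

Derivation:
Link lengths: [7.0, 9.1, 2.8, 2.1, 7.8]
max_reach = 7 + 9.1 + 2.8 + 2.1 + 7.8 = 28.8
L_max = max([7.0, 9.1, 2.8, 2.1, 7.8]) = 9.1
S (sum of others) = 28.8 - 9.1 = 19.7
min_reach = max(0, 9.1 - 19.7) = max(0, -10.6) = 0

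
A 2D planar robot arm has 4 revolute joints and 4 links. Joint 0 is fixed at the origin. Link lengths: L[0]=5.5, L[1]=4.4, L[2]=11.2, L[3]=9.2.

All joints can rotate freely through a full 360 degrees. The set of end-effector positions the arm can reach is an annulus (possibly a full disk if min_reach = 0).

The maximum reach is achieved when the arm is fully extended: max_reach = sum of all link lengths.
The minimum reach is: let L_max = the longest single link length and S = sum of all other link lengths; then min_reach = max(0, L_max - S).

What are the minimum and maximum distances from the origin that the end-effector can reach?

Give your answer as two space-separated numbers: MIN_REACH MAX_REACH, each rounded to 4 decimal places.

Answer: 0.0000 30.3000

Derivation:
Link lengths: [5.5, 4.4, 11.2, 9.2]
max_reach = 5.5 + 4.4 + 11.2 + 9.2 = 30.3
L_max = max([5.5, 4.4, 11.2, 9.2]) = 11.2
S (sum of others) = 30.3 - 11.2 = 19.1
min_reach = max(0, 11.2 - 19.1) = max(0, -7.9) = 0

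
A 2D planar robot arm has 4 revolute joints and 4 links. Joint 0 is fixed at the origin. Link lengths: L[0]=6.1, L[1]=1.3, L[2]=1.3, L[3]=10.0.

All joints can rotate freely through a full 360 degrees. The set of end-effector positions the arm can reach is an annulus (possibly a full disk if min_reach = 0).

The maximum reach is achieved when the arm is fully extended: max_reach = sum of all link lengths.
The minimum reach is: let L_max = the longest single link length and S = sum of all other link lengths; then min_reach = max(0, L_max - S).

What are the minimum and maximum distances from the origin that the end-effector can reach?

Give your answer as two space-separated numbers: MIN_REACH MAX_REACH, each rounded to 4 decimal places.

Link lengths: [6.1, 1.3, 1.3, 10.0]
max_reach = 6.1 + 1.3 + 1.3 + 10 = 18.7
L_max = max([6.1, 1.3, 1.3, 10.0]) = 10
S (sum of others) = 18.7 - 10 = 8.7
min_reach = max(0, 10 - 8.7) = max(0, 1.3) = 1.3

Answer: 1.3000 18.7000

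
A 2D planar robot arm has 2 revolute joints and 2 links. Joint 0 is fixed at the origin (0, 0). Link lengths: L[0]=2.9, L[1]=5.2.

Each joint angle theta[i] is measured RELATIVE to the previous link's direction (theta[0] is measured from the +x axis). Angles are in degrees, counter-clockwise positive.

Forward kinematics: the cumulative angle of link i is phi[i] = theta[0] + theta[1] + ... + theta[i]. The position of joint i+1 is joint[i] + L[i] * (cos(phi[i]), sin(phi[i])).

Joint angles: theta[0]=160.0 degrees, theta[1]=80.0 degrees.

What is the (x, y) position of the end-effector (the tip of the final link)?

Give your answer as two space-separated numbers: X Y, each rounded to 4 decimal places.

Answer: -5.3251 -3.5115

Derivation:
joint[0] = (0.0000, 0.0000)  (base)
link 0: phi[0] = 160 = 160 deg
  cos(160 deg) = -0.9397, sin(160 deg) = 0.3420
  joint[1] = (0.0000, 0.0000) + 2.9 * (-0.9397, 0.3420) = (0.0000 + -2.7251, 0.0000 + 0.9919) = (-2.7251, 0.9919)
link 1: phi[1] = 160 + 80 = 240 deg
  cos(240 deg) = -0.5000, sin(240 deg) = -0.8660
  joint[2] = (-2.7251, 0.9919) + 5.2 * (-0.5000, -0.8660) = (-2.7251 + -2.6000, 0.9919 + -4.5033) = (-5.3251, -3.5115)
End effector: (-5.3251, -3.5115)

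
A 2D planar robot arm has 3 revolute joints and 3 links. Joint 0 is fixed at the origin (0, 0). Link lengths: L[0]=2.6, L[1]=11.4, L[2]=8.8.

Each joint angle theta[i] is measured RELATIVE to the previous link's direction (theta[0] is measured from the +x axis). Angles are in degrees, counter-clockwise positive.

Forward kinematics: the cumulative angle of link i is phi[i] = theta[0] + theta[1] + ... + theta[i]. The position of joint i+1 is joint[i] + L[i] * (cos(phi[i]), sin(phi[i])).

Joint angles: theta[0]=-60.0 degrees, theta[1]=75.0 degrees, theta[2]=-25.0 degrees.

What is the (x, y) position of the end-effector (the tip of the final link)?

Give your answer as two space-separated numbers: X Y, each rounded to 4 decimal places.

joint[0] = (0.0000, 0.0000)  (base)
link 0: phi[0] = -60 = -60 deg
  cos(-60 deg) = 0.5000, sin(-60 deg) = -0.8660
  joint[1] = (0.0000, 0.0000) + 2.6 * (0.5000, -0.8660) = (0.0000 + 1.3000, 0.0000 + -2.2517) = (1.3000, -2.2517)
link 1: phi[1] = -60 + 75 = 15 deg
  cos(15 deg) = 0.9659, sin(15 deg) = 0.2588
  joint[2] = (1.3000, -2.2517) + 11.4 * (0.9659, 0.2588) = (1.3000 + 11.0116, -2.2517 + 2.9505) = (12.3116, 0.6989)
link 2: phi[2] = -60 + 75 + -25 = -10 deg
  cos(-10 deg) = 0.9848, sin(-10 deg) = -0.1736
  joint[3] = (12.3116, 0.6989) + 8.8 * (0.9848, -0.1736) = (12.3116 + 8.6663, 0.6989 + -1.5281) = (20.9779, -0.8292)
End effector: (20.9779, -0.8292)

Answer: 20.9779 -0.8292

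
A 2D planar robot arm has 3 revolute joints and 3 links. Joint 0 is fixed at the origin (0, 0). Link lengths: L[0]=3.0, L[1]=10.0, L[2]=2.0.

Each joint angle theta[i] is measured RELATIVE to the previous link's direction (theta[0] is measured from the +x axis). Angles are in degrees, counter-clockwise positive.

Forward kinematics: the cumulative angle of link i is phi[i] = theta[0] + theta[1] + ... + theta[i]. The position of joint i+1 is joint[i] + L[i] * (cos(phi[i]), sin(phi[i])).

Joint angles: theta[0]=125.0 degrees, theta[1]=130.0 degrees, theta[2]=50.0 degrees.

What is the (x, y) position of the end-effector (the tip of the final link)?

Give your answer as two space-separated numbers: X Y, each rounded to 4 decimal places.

joint[0] = (0.0000, 0.0000)  (base)
link 0: phi[0] = 125 = 125 deg
  cos(125 deg) = -0.5736, sin(125 deg) = 0.8192
  joint[1] = (0.0000, 0.0000) + 3 * (-0.5736, 0.8192) = (0.0000 + -1.7207, 0.0000 + 2.4575) = (-1.7207, 2.4575)
link 1: phi[1] = 125 + 130 = 255 deg
  cos(255 deg) = -0.2588, sin(255 deg) = -0.9659
  joint[2] = (-1.7207, 2.4575) + 10 * (-0.2588, -0.9659) = (-1.7207 + -2.5882, 2.4575 + -9.6593) = (-4.3089, -7.2018)
link 2: phi[2] = 125 + 130 + 50 = 305 deg
  cos(305 deg) = 0.5736, sin(305 deg) = -0.8192
  joint[3] = (-4.3089, -7.2018) + 2 * (0.5736, -0.8192) = (-4.3089 + 1.1472, -7.2018 + -1.6383) = (-3.1618, -8.8401)
End effector: (-3.1618, -8.8401)

Answer: -3.1618 -8.8401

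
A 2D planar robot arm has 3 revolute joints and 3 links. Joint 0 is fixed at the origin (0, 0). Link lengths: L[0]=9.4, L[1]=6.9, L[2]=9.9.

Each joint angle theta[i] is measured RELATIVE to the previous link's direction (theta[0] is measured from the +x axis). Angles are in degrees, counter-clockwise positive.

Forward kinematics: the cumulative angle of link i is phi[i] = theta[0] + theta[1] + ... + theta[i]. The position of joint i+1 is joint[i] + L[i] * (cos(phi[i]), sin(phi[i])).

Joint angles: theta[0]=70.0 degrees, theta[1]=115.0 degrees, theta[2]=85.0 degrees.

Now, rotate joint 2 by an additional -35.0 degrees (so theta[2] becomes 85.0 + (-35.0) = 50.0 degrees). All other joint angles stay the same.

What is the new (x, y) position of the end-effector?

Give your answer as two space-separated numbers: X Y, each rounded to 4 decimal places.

joint[0] = (0.0000, 0.0000)  (base)
link 0: phi[0] = 70 = 70 deg
  cos(70 deg) = 0.3420, sin(70 deg) = 0.9397
  joint[1] = (0.0000, 0.0000) + 9.4 * (0.3420, 0.9397) = (0.0000 + 3.2150, 0.0000 + 8.8331) = (3.2150, 8.8331)
link 1: phi[1] = 70 + 115 = 185 deg
  cos(185 deg) = -0.9962, sin(185 deg) = -0.0872
  joint[2] = (3.2150, 8.8331) + 6.9 * (-0.9962, -0.0872) = (3.2150 + -6.8737, 8.8331 + -0.6014) = (-3.6588, 8.2317)
link 2: phi[2] = 70 + 115 + 50 = 235 deg
  cos(235 deg) = -0.5736, sin(235 deg) = -0.8192
  joint[3] = (-3.6588, 8.2317) + 9.9 * (-0.5736, -0.8192) = (-3.6588 + -5.6784, 8.2317 + -8.1096) = (-9.3372, 0.1221)
End effector: (-9.3372, 0.1221)

Answer: -9.3372 0.1221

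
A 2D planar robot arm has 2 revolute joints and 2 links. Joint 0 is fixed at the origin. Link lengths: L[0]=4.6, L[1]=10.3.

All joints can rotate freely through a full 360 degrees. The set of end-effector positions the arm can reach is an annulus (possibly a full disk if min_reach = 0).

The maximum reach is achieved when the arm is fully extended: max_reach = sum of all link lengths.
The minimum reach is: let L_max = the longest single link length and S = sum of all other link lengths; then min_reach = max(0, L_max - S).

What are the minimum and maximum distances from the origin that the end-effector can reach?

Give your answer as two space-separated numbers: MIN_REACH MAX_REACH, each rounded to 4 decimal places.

Answer: 5.7000 14.9000

Derivation:
Link lengths: [4.6, 10.3]
max_reach = 4.6 + 10.3 = 14.9
L_max = max([4.6, 10.3]) = 10.3
S (sum of others) = 14.9 - 10.3 = 4.6
min_reach = max(0, 10.3 - 4.6) = max(0, 5.7) = 5.7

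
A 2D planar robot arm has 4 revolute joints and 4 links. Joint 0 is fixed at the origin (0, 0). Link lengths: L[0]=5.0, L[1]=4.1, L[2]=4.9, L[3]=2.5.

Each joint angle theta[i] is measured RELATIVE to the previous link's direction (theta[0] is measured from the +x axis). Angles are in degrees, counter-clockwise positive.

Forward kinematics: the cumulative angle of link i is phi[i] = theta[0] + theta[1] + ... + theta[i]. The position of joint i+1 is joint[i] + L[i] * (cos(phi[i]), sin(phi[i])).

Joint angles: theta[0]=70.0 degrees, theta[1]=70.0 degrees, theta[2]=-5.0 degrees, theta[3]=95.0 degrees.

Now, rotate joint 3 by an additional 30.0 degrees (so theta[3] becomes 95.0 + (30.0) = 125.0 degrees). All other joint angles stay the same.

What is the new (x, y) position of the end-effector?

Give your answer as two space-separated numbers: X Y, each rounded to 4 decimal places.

Answer: -5.3296 8.3367

Derivation:
joint[0] = (0.0000, 0.0000)  (base)
link 0: phi[0] = 70 = 70 deg
  cos(70 deg) = 0.3420, sin(70 deg) = 0.9397
  joint[1] = (0.0000, 0.0000) + 5 * (0.3420, 0.9397) = (0.0000 + 1.7101, 0.0000 + 4.6985) = (1.7101, 4.6985)
link 1: phi[1] = 70 + 70 = 140 deg
  cos(140 deg) = -0.7660, sin(140 deg) = 0.6428
  joint[2] = (1.7101, 4.6985) + 4.1 * (-0.7660, 0.6428) = (1.7101 + -3.1408, 4.6985 + 2.6354) = (-1.4307, 7.3339)
link 2: phi[2] = 70 + 70 + -5 = 135 deg
  cos(135 deg) = -0.7071, sin(135 deg) = 0.7071
  joint[3] = (-1.4307, 7.3339) + 4.9 * (-0.7071, 0.7071) = (-1.4307 + -3.4648, 7.3339 + 3.4648) = (-4.8955, 10.7987)
link 3: phi[3] = 70 + 70 + -5 + 125 = 260 deg
  cos(260 deg) = -0.1736, sin(260 deg) = -0.9848
  joint[4] = (-4.8955, 10.7987) + 2.5 * (-0.1736, -0.9848) = (-4.8955 + -0.4341, 10.7987 + -2.4620) = (-5.3296, 8.3367)
End effector: (-5.3296, 8.3367)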